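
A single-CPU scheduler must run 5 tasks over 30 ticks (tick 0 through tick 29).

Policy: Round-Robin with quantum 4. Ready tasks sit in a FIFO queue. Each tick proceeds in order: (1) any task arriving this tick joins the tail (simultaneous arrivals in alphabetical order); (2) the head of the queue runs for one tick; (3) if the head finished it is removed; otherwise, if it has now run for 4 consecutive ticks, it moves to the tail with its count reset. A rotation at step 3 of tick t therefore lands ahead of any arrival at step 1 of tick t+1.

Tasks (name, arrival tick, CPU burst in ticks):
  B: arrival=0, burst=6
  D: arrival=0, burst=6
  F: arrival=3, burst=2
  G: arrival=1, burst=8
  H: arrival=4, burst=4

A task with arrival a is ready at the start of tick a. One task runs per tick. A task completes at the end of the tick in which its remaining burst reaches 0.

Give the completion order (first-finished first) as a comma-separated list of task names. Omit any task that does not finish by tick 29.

t=0: queue=[B,D] q_used=0 → run B
t=1: queue=[B,D,G] q_used=1 → run B
t=2: queue=[B,D,G] q_used=2 → run B
t=3: queue=[B,D,G,F] q_used=3 → run B
t=4: queue=[D,G,F,B,H] q_used=0 → run D
t=5: queue=[D,G,F,B,H] q_used=1 → run D
t=6: queue=[D,G,F,B,H] q_used=2 → run D
t=7: queue=[D,G,F,B,H] q_used=3 → run D
t=8: queue=[G,F,B,H,D] q_used=0 → run G
t=9: queue=[G,F,B,H,D] q_used=1 → run G
t=10: queue=[G,F,B,H,D] q_used=2 → run G
t=11: queue=[G,F,B,H,D] q_used=3 → run G
t=12: queue=[F,B,H,D,G] q_used=0 → run F
t=13: queue=[F,B,H,D,G] q_used=1 → run F
t=14: queue=[B,H,D,G] q_used=0 → run B
t=15: queue=[B,H,D,G] q_used=1 → run B
t=16: queue=[H,D,G] q_used=0 → run H
t=17: queue=[H,D,G] q_used=1 → run H
t=18: queue=[H,D,G] q_used=2 → run H
t=19: queue=[H,D,G] q_used=3 → run H
t=20: queue=[D,G] q_used=0 → run D
t=21: queue=[D,G] q_used=1 → run D
t=22: queue=[G] q_used=0 → run G
t=23: queue=[G] q_used=1 → run G
t=24: queue=[G] q_used=2 → run G
t=25: queue=[G] q_used=3 → run G
t=26: (idle)
t=27: (idle)
t=28: (idle)
t=29: (idle)

completion order = F, B, H, D, G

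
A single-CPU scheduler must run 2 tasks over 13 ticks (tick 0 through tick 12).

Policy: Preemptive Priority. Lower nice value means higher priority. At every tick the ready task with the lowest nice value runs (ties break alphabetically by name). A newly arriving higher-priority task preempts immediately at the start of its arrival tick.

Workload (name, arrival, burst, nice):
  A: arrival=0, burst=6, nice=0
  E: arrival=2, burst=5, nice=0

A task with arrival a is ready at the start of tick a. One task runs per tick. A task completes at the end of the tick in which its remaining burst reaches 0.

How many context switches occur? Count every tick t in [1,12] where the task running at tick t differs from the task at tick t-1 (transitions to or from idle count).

context switches = 2

t=0: ready={A} → run A
t=1: ready={A} → run A
t=2: ready={A,E} → run A
t=3: ready={A,E} → run A
t=4: ready={A,E} → run A
t=5: ready={A,E} → run A
t=6: ready={E} → run E
t=7: ready={E} → run E
t=8: ready={E} → run E
t=9: ready={E} → run E
t=10: ready={E} → run E
t=11: (idle)
t=12: (idle)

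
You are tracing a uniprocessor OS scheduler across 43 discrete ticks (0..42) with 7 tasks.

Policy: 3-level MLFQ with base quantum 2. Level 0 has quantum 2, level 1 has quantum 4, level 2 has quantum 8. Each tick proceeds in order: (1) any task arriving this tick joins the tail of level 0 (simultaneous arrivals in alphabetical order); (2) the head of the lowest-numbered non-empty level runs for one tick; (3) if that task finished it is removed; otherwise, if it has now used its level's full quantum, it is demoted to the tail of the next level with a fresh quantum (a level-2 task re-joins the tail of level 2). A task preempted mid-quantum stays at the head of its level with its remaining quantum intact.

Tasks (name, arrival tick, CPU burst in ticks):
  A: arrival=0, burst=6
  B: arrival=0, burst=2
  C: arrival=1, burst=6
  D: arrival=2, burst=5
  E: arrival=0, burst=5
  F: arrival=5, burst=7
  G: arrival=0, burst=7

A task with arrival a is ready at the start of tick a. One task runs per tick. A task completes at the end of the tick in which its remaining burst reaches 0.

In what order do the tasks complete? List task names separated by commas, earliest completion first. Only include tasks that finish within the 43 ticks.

completion order = B, A, E, C, D, G, F

t=0: L0/L1/L2 = ABEG/-/- → run A
t=1: L0/L1/L2 = ABEGC/-/- → run A
t=2: L0/L1/L2 = BEGCD/A/- → run B
t=3: L0/L1/L2 = BEGCD/A/- → run B
t=4: L0/L1/L2 = EGCD/A/- → run E
t=5: L0/L1/L2 = EGCDF/A/- → run E
t=6: L0/L1/L2 = GCDF/AE/- → run G
t=7: L0/L1/L2 = GCDF/AE/- → run G
t=8: L0/L1/L2 = CDF/AEG/- → run C
t=9: L0/L1/L2 = CDF/AEG/- → run C
t=10: L0/L1/L2 = DF/AEGC/- → run D
t=11: L0/L1/L2 = DF/AEGC/- → run D
t=12: L0/L1/L2 = F/AEGCD/- → run F
t=13: L0/L1/L2 = F/AEGCD/- → run F
t=14: L0/L1/L2 = -/AEGCDF/- → run A
t=15: L0/L1/L2 = -/AEGCDF/- → run A
t=16: L0/L1/L2 = -/AEGCDF/- → run A
t=17: L0/L1/L2 = -/AEGCDF/- → run A
t=18: L0/L1/L2 = -/EGCDF/- → run E
t=19: L0/L1/L2 = -/EGCDF/- → run E
t=20: L0/L1/L2 = -/EGCDF/- → run E
t=21: L0/L1/L2 = -/GCDF/- → run G
t=22: L0/L1/L2 = -/GCDF/- → run G
t=23: L0/L1/L2 = -/GCDF/- → run G
t=24: L0/L1/L2 = -/GCDF/- → run G
t=25: L0/L1/L2 = -/CDF/G → run C
t=26: L0/L1/L2 = -/CDF/G → run C
t=27: L0/L1/L2 = -/CDF/G → run C
t=28: L0/L1/L2 = -/CDF/G → run C
t=29: L0/L1/L2 = -/DF/G → run D
t=30: L0/L1/L2 = -/DF/G → run D
t=31: L0/L1/L2 = -/DF/G → run D
t=32: L0/L1/L2 = -/F/G → run F
t=33: L0/L1/L2 = -/F/G → run F
t=34: L0/L1/L2 = -/F/G → run F
t=35: L0/L1/L2 = -/F/G → run F
t=36: L0/L1/L2 = -/-/GF → run G
t=37: L0/L1/L2 = -/-/F → run F
t=38: (idle)
t=39: (idle)
t=40: (idle)
t=41: (idle)
t=42: (idle)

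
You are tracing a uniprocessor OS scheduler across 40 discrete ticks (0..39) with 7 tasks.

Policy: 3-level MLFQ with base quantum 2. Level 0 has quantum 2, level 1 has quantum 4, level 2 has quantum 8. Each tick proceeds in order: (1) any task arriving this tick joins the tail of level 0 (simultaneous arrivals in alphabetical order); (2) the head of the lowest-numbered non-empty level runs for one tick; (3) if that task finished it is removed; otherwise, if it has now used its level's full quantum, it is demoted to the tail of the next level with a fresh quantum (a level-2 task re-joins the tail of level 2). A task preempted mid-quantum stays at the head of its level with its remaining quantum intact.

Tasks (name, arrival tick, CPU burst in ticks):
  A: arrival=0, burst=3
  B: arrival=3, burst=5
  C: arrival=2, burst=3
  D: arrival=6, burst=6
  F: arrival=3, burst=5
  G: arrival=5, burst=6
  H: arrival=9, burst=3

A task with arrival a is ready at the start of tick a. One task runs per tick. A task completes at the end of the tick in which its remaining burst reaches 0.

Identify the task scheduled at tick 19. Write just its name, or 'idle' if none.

running at tick 19 = F

t=0: L0/L1/L2 = A/-/- → run A
t=1: L0/L1/L2 = A/-/- → run A
t=2: L0/L1/L2 = C/A/- → run C
t=3: L0/L1/L2 = CBF/A/- → run C
t=4: L0/L1/L2 = BF/AC/- → run B
t=5: L0/L1/L2 = BFG/AC/- → run B
t=6: L0/L1/L2 = FGD/ACB/- → run F
t=7: L0/L1/L2 = FGD/ACB/- → run F
t=8: L0/L1/L2 = GD/ACBF/- → run G
t=9: L0/L1/L2 = GDH/ACBF/- → run G
t=10: L0/L1/L2 = DH/ACBFG/- → run D
t=11: L0/L1/L2 = DH/ACBFG/- → run D
t=12: L0/L1/L2 = H/ACBFGD/- → run H
t=13: L0/L1/L2 = H/ACBFGD/- → run H
t=14: L0/L1/L2 = -/ACBFGDH/- → run A
t=15: L0/L1/L2 = -/CBFGDH/- → run C
t=16: L0/L1/L2 = -/BFGDH/- → run B
t=17: L0/L1/L2 = -/BFGDH/- → run B
t=18: L0/L1/L2 = -/BFGDH/- → run B
t=19: L0/L1/L2 = -/FGDH/- → run F
t=20: L0/L1/L2 = -/FGDH/- → run F
t=21: L0/L1/L2 = -/FGDH/- → run F
t=22: L0/L1/L2 = -/GDH/- → run G
t=23: L0/L1/L2 = -/GDH/- → run G
t=24: L0/L1/L2 = -/GDH/- → run G
t=25: L0/L1/L2 = -/GDH/- → run G
t=26: L0/L1/L2 = -/DH/- → run D
t=27: L0/L1/L2 = -/DH/- → run D
t=28: L0/L1/L2 = -/DH/- → run D
t=29: L0/L1/L2 = -/DH/- → run D
t=30: L0/L1/L2 = -/H/- → run H
t=31: (idle)
t=32: (idle)
t=33: (idle)
t=34: (idle)
t=35: (idle)
t=36: (idle)
t=37: (idle)
t=38: (idle)
t=39: (idle)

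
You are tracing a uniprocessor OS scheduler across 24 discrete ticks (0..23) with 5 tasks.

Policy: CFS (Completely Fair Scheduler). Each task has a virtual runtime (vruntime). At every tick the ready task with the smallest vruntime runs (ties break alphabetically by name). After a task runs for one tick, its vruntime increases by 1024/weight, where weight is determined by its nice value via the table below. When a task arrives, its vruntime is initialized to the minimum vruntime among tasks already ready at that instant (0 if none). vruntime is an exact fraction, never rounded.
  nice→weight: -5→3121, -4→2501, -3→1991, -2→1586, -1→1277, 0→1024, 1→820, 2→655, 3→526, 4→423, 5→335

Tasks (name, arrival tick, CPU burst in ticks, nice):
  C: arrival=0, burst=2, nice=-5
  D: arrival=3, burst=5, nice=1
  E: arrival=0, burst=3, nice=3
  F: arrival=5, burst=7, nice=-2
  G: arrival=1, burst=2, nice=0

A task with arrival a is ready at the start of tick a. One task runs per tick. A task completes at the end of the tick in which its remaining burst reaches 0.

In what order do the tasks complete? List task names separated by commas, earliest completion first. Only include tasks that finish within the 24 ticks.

completion order = C, G, E, F, D

t=0: vr[C=0 E=0] → run C
t=1: vr[C=1024/3121 E=0 G=0] → run E
t=2: vr[C=1024/3121 E=512/263 G=0] → run G
t=3: vr[C=1024/3121 D=1024/3121 E=512/263 G=1] → run C
t=4: vr[D=1024/3121 E=512/263 G=1] → run D
t=5: vr[D=1008896/639805 E=512/263 F=1 G=1] → run F
t=6: vr[D=1008896/639805 E=512/263 F=1305/793 G=1] → run G
t=7: vr[D=1008896/639805 E=512/263 F=1305/793] → run D
t=8: vr[D=1807872/639805 E=512/263 F=1305/793] → run F
t=9: vr[D=1807872/639805 E=512/263 F=1817/793] → run E
t=10: vr[D=1807872/639805 E=1024/263 F=1817/793] → run F
t=11: vr[D=1807872/639805 E=1024/263 F=2329/793] → run D
t=12: vr[D=2606848/639805 E=1024/263 F=2329/793] → run F
t=13: vr[D=2606848/639805 E=1024/263 F=2841/793] → run F
t=14: vr[D=2606848/639805 E=1024/263 F=3353/793] → run E
t=15: vr[D=2606848/639805 F=3353/793] → run D
t=16: vr[D=3405824/639805 F=3353/793] → run F
t=17: vr[D=3405824/639805 F=3865/793] → run F
t=18: vr[D=3405824/639805] → run D
t=19: (idle)
t=20: (idle)
t=21: (idle)
t=22: (idle)
t=23: (idle)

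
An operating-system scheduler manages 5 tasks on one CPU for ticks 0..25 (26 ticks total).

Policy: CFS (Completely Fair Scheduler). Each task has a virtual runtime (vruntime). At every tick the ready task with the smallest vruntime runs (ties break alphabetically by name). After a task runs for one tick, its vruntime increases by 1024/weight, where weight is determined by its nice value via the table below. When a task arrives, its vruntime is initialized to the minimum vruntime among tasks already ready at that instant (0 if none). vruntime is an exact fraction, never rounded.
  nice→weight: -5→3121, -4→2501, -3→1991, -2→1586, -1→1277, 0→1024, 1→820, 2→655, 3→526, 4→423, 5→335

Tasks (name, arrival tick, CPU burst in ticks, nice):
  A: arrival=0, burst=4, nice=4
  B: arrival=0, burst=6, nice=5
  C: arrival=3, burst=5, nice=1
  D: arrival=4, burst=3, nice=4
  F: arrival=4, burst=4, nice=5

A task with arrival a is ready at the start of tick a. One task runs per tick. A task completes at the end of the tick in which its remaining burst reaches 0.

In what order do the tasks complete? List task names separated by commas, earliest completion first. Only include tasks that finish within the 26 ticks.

t=0: vr[A=0 B=0] → run A
t=1: vr[A=1024/423 B=0] → run B
t=2: vr[A=1024/423 B=1024/335] → run A
t=3: vr[A=2048/423 B=1024/335 C=1024/335] → run B
t=4: vr[A=2048/423 B=2048/335 C=1024/335 D=1024/335 F=1024/335] → run C
t=5: vr[A=2048/423 B=2048/335 C=59136/13735 D=1024/335 F=1024/335] → run D
t=6: vr[A=2048/423 B=2048/335 C=59136/13735 D=776192/141705 F=1024/335] → run F
t=7: vr[A=2048/423 B=2048/335 C=59136/13735 D=776192/141705 F=2048/335] → run C
t=8: vr[A=2048/423 B=2048/335 C=76288/13735 D=776192/141705 F=2048/335] → run A
t=9: vr[A=1024/141 B=2048/335 C=76288/13735 D=776192/141705 F=2048/335] → run D
t=10: vr[A=1024/141 B=2048/335 C=76288/13735 D=1119232/141705 F=2048/335] → run C
t=11: vr[A=1024/141 B=2048/335 C=18688/2747 D=1119232/141705 F=2048/335] → run B
t=12: vr[A=1024/141 B=3072/335 C=18688/2747 D=1119232/141705 F=2048/335] → run F
t=13: vr[A=1024/141 B=3072/335 C=18688/2747 D=1119232/141705 F=3072/335] → run C
t=14: vr[A=1024/141 B=3072/335 C=110592/13735 D=1119232/141705 F=3072/335] → run A
t=15: vr[B=3072/335 C=110592/13735 D=1119232/141705 F=3072/335] → run D
t=16: vr[B=3072/335 C=110592/13735 F=3072/335] → run C
t=17: vr[B=3072/335 F=3072/335] → run B
t=18: vr[B=4096/335 F=3072/335] → run F
t=19: vr[B=4096/335 F=4096/335] → run B
t=20: vr[B=1024/67 F=4096/335] → run F
t=21: vr[B=1024/67] → run B
t=22: (idle)
t=23: (idle)
t=24: (idle)
t=25: (idle)

completion order = A, D, C, F, B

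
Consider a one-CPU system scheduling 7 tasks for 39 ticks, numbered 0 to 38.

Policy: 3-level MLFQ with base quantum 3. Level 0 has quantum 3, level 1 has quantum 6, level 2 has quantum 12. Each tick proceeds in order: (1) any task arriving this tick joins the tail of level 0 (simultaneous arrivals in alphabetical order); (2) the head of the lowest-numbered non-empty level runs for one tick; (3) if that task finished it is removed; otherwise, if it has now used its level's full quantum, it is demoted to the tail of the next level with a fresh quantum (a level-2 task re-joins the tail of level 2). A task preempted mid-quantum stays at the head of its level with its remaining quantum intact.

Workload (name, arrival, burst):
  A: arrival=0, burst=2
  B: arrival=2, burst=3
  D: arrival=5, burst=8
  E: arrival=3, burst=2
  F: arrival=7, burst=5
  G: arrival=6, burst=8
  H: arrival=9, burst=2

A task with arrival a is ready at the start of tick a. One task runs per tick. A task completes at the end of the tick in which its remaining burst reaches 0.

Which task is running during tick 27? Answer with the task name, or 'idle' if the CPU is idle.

t=0: L0/L1/L2 = A/-/- → run A
t=1: L0/L1/L2 = A/-/- → run A
t=2: L0/L1/L2 = B/-/- → run B
t=3: L0/L1/L2 = BE/-/- → run B
t=4: L0/L1/L2 = BE/-/- → run B
t=5: L0/L1/L2 = ED/-/- → run E
t=6: L0/L1/L2 = EDG/-/- → run E
t=7: L0/L1/L2 = DGF/-/- → run D
t=8: L0/L1/L2 = DGF/-/- → run D
t=9: L0/L1/L2 = DGFH/-/- → run D
t=10: L0/L1/L2 = GFH/D/- → run G
t=11: L0/L1/L2 = GFH/D/- → run G
t=12: L0/L1/L2 = GFH/D/- → run G
t=13: L0/L1/L2 = FH/DG/- → run F
t=14: L0/L1/L2 = FH/DG/- → run F
t=15: L0/L1/L2 = FH/DG/- → run F
t=16: L0/L1/L2 = H/DGF/- → run H
t=17: L0/L1/L2 = H/DGF/- → run H
t=18: L0/L1/L2 = -/DGF/- → run D
t=19: L0/L1/L2 = -/DGF/- → run D
t=20: L0/L1/L2 = -/DGF/- → run D
t=21: L0/L1/L2 = -/DGF/- → run D
t=22: L0/L1/L2 = -/DGF/- → run D
t=23: L0/L1/L2 = -/GF/- → run G
t=24: L0/L1/L2 = -/GF/- → run G
t=25: L0/L1/L2 = -/GF/- → run G
t=26: L0/L1/L2 = -/GF/- → run G
t=27: L0/L1/L2 = -/GF/- → run G
t=28: L0/L1/L2 = -/F/- → run F
t=29: L0/L1/L2 = -/F/- → run F
t=30: (idle)
t=31: (idle)
t=32: (idle)
t=33: (idle)
t=34: (idle)
t=35: (idle)
t=36: (idle)
t=37: (idle)
t=38: (idle)

running at tick 27 = G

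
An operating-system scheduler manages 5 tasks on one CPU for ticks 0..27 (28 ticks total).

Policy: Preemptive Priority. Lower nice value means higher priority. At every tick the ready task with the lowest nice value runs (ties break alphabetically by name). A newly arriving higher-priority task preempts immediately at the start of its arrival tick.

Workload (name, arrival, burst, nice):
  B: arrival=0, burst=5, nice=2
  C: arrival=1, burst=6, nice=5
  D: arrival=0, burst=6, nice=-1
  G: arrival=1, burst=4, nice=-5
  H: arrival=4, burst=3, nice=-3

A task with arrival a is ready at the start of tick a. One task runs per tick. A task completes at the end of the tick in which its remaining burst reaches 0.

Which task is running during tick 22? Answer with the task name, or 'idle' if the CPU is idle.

running at tick 22 = C

t=0: ready={B,D} → run D
t=1: ready={B,C,D,G} → run G
t=2: ready={B,C,D,G} → run G
t=3: ready={B,C,D,G} → run G
t=4: ready={B,C,D,G,H} → run G
t=5: ready={B,C,D,H} → run H
t=6: ready={B,C,D,H} → run H
t=7: ready={B,C,D,H} → run H
t=8: ready={B,C,D} → run D
t=9: ready={B,C,D} → run D
t=10: ready={B,C,D} → run D
t=11: ready={B,C,D} → run D
t=12: ready={B,C,D} → run D
t=13: ready={B,C} → run B
t=14: ready={B,C} → run B
t=15: ready={B,C} → run B
t=16: ready={B,C} → run B
t=17: ready={B,C} → run B
t=18: ready={C} → run C
t=19: ready={C} → run C
t=20: ready={C} → run C
t=21: ready={C} → run C
t=22: ready={C} → run C
t=23: ready={C} → run C
t=24: (idle)
t=25: (idle)
t=26: (idle)
t=27: (idle)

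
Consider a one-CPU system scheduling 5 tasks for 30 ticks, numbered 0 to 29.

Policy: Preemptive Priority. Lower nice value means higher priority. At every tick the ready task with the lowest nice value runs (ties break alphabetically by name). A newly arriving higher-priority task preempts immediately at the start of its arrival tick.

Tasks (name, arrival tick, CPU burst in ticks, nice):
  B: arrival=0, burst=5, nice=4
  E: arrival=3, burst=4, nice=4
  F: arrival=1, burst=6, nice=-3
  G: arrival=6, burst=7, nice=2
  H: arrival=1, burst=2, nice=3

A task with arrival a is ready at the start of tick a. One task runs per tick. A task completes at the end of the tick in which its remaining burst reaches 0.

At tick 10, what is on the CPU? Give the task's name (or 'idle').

t=0: ready={B} → run B
t=1: ready={B,F,H} → run F
t=2: ready={B,F,H} → run F
t=3: ready={B,E,F,H} → run F
t=4: ready={B,E,F,H} → run F
t=5: ready={B,E,F,H} → run F
t=6: ready={B,E,F,G,H} → run F
t=7: ready={B,E,G,H} → run G
t=8: ready={B,E,G,H} → run G
t=9: ready={B,E,G,H} → run G
t=10: ready={B,E,G,H} → run G
t=11: ready={B,E,G,H} → run G
t=12: ready={B,E,G,H} → run G
t=13: ready={B,E,G,H} → run G
t=14: ready={B,E,H} → run H
t=15: ready={B,E,H} → run H
t=16: ready={B,E} → run B
t=17: ready={B,E} → run B
t=18: ready={B,E} → run B
t=19: ready={B,E} → run B
t=20: ready={E} → run E
t=21: ready={E} → run E
t=22: ready={E} → run E
t=23: ready={E} → run E
t=24: (idle)
t=25: (idle)
t=26: (idle)
t=27: (idle)
t=28: (idle)
t=29: (idle)

running at tick 10 = G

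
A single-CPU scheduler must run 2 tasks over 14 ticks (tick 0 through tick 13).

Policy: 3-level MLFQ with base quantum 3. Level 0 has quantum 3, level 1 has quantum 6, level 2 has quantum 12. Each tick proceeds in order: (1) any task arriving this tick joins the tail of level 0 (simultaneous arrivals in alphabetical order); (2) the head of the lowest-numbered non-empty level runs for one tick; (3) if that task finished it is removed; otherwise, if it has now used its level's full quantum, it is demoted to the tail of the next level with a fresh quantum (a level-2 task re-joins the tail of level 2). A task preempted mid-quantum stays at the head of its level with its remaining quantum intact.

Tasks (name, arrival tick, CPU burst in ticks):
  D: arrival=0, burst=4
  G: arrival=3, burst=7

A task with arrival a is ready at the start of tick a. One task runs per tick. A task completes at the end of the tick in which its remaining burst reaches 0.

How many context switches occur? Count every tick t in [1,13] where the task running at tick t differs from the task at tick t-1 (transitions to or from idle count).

context switches = 4

t=0: L0/L1/L2 = D/-/- → run D
t=1: L0/L1/L2 = D/-/- → run D
t=2: L0/L1/L2 = D/-/- → run D
t=3: L0/L1/L2 = G/D/- → run G
t=4: L0/L1/L2 = G/D/- → run G
t=5: L0/L1/L2 = G/D/- → run G
t=6: L0/L1/L2 = -/DG/- → run D
t=7: L0/L1/L2 = -/G/- → run G
t=8: L0/L1/L2 = -/G/- → run G
t=9: L0/L1/L2 = -/G/- → run G
t=10: L0/L1/L2 = -/G/- → run G
t=11: (idle)
t=12: (idle)
t=13: (idle)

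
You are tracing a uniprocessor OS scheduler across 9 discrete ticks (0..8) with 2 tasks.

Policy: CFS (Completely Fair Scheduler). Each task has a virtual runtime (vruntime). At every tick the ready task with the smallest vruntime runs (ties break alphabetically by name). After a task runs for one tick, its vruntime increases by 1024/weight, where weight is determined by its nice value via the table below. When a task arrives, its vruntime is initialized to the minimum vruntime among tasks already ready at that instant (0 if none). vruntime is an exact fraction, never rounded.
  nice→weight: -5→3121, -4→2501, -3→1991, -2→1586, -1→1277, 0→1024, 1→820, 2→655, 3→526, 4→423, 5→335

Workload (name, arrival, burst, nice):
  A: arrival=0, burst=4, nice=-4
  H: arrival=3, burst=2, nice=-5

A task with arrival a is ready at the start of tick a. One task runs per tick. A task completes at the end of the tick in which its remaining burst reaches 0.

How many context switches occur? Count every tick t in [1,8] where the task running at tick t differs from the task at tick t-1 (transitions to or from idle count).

t=0: vr[A=0] → run A
t=1: vr[A=1024/2501] → run A
t=2: vr[A=2048/2501] → run A
t=3: vr[A=3072/2501 H=3072/2501] → run A
t=4: vr[H=3072/2501] → run H
t=5: vr[H=12148736/7805621] → run H
t=6: (idle)
t=7: (idle)
t=8: (idle)

context switches = 2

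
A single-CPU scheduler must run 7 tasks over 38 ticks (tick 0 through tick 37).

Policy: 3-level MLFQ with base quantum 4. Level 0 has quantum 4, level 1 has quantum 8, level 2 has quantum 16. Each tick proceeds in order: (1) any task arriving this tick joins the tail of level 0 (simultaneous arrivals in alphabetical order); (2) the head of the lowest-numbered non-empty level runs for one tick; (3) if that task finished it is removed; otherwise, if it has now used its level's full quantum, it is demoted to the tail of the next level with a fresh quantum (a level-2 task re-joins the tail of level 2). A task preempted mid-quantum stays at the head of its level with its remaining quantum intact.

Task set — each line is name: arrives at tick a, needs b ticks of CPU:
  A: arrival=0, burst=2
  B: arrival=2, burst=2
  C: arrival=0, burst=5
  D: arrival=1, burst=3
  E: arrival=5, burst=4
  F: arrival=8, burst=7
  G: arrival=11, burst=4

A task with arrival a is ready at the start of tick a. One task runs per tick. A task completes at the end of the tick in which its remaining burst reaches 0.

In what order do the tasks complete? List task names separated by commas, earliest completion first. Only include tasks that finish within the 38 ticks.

t=0: L0/L1/L2 = AC/-/- → run A
t=1: L0/L1/L2 = ACD/-/- → run A
t=2: L0/L1/L2 = CDB/-/- → run C
t=3: L0/L1/L2 = CDB/-/- → run C
t=4: L0/L1/L2 = CDB/-/- → run C
t=5: L0/L1/L2 = CDBE/-/- → run C
t=6: L0/L1/L2 = DBE/C/- → run D
t=7: L0/L1/L2 = DBE/C/- → run D
t=8: L0/L1/L2 = DBEF/C/- → run D
t=9: L0/L1/L2 = BEF/C/- → run B
t=10: L0/L1/L2 = BEF/C/- → run B
t=11: L0/L1/L2 = EFG/C/- → run E
t=12: L0/L1/L2 = EFG/C/- → run E
t=13: L0/L1/L2 = EFG/C/- → run E
t=14: L0/L1/L2 = EFG/C/- → run E
t=15: L0/L1/L2 = FG/C/- → run F
t=16: L0/L1/L2 = FG/C/- → run F
t=17: L0/L1/L2 = FG/C/- → run F
t=18: L0/L1/L2 = FG/C/- → run F
t=19: L0/L1/L2 = G/CF/- → run G
t=20: L0/L1/L2 = G/CF/- → run G
t=21: L0/L1/L2 = G/CF/- → run G
t=22: L0/L1/L2 = G/CF/- → run G
t=23: L0/L1/L2 = -/CF/- → run C
t=24: L0/L1/L2 = -/F/- → run F
t=25: L0/L1/L2 = -/F/- → run F
t=26: L0/L1/L2 = -/F/- → run F
t=27: (idle)
t=28: (idle)
t=29: (idle)
t=30: (idle)
t=31: (idle)
t=32: (idle)
t=33: (idle)
t=34: (idle)
t=35: (idle)
t=36: (idle)
t=37: (idle)

completion order = A, D, B, E, G, C, F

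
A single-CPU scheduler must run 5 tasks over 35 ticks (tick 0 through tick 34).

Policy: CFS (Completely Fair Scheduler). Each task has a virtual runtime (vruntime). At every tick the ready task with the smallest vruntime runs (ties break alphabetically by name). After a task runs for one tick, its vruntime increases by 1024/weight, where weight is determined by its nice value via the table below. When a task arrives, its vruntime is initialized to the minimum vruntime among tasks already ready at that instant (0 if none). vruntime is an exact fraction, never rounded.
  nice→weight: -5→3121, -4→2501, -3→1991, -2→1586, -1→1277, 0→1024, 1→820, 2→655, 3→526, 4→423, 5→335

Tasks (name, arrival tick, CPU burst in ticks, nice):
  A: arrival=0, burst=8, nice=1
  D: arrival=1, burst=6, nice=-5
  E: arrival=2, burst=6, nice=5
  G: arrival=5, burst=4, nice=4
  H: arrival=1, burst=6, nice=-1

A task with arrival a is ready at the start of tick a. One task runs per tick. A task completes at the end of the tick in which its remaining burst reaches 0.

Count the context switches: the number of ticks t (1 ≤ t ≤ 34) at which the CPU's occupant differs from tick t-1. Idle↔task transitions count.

t=0: vr[A=0] → run A
t=1: vr[A=256/205 D=256/205 H=256/205] → run A
t=2: vr[A=512/205 D=256/205 E=256/205 H=256/205] → run D
t=3: vr[A=512/205 D=1008896/639805 E=256/205 H=256/205] → run E
t=4: vr[A=512/205 D=1008896/639805 E=59136/13735 H=256/205] → run H
t=5: vr[A=512/205 D=1008896/639805 E=59136/13735 G=1008896/639805 H=536832/261785] → run D
t=6: vr[A=512/205 D=1218816/639805 E=59136/13735 G=1008896/639805 H=536832/261785] → run G
t=7: vr[A=512/205 D=1218816/639805 E=59136/13735 G=1081923328/270637515 H=536832/261785] → run D
t=8: vr[A=512/205 D=1428736/639805 E=59136/13735 G=1081923328/270637515 H=536832/261785] → run H
t=9: vr[A=512/205 D=1428736/639805 E=59136/13735 G=1081923328/270637515 H=746752/261785] → run D
t=10: vr[A=512/205 D=1638656/639805 E=59136/13735 G=1081923328/270637515 H=746752/261785] → run A
t=11: vr[A=768/205 D=1638656/639805 E=59136/13735 G=1081923328/270637515 H=746752/261785] → run D
t=12: vr[A=768/205 D=1848576/639805 E=59136/13735 G=1081923328/270637515 H=746752/261785] → run H
t=13: vr[A=768/205 D=1848576/639805 E=59136/13735 G=1081923328/270637515 H=956672/261785] → run D
t=14: vr[A=768/205 E=59136/13735 G=1081923328/270637515 H=956672/261785] → run H
t=15: vr[A=768/205 E=59136/13735 G=1081923328/270637515 H=1166592/261785] → run A
t=16: vr[A=1024/205 E=59136/13735 G=1081923328/270637515 H=1166592/261785] → run G
t=17: vr[A=1024/205 E=59136/13735 G=1737083648/270637515 H=1166592/261785] → run E
t=18: vr[A=1024/205 E=20224/2747 G=1737083648/270637515 H=1166592/261785] → run H
t=19: vr[A=1024/205 E=20224/2747 G=1737083648/270637515 H=1376512/261785] → run A
t=20: vr[A=256/41 E=20224/2747 G=1737083648/270637515 H=1376512/261785] → run H
t=21: vr[A=256/41 E=20224/2747 G=1737083648/270637515] → run A
t=22: vr[A=1536/205 E=20224/2747 G=1737083648/270637515] → run G
t=23: vr[A=1536/205 E=20224/2747 G=797414656/90212505] → run E
t=24: vr[A=1536/205 E=143104/13735 G=797414656/90212505] → run A
t=25: vr[A=1792/205 E=143104/13735 G=797414656/90212505] → run A
t=26: vr[E=143104/13735 G=797414656/90212505] → run G
t=27: vr[E=143104/13735] → run E
t=28: vr[E=185088/13735] → run E
t=29: vr[E=227072/13735] → run E
t=30: (idle)
t=31: (idle)
t=32: (idle)
t=33: (idle)
t=34: (idle)

context switches = 26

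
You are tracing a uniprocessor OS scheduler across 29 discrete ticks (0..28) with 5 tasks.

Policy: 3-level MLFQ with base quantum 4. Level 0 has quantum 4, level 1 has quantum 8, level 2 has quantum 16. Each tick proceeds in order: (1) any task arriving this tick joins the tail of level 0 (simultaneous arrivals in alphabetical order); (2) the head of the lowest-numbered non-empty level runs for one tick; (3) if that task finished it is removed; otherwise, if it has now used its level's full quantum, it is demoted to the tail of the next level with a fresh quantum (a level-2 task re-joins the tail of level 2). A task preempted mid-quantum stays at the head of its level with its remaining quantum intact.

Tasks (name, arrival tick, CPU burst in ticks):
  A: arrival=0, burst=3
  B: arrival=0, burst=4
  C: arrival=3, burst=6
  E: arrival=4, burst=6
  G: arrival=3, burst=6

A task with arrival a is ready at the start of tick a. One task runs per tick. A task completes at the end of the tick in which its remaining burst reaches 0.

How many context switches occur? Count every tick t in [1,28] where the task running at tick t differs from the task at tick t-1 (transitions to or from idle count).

t=0: L0/L1/L2 = AB/-/- → run A
t=1: L0/L1/L2 = AB/-/- → run A
t=2: L0/L1/L2 = AB/-/- → run A
t=3: L0/L1/L2 = BCG/-/- → run B
t=4: L0/L1/L2 = BCGE/-/- → run B
t=5: L0/L1/L2 = BCGE/-/- → run B
t=6: L0/L1/L2 = BCGE/-/- → run B
t=7: L0/L1/L2 = CGE/-/- → run C
t=8: L0/L1/L2 = CGE/-/- → run C
t=9: L0/L1/L2 = CGE/-/- → run C
t=10: L0/L1/L2 = CGE/-/- → run C
t=11: L0/L1/L2 = GE/C/- → run G
t=12: L0/L1/L2 = GE/C/- → run G
t=13: L0/L1/L2 = GE/C/- → run G
t=14: L0/L1/L2 = GE/C/- → run G
t=15: L0/L1/L2 = E/CG/- → run E
t=16: L0/L1/L2 = E/CG/- → run E
t=17: L0/L1/L2 = E/CG/- → run E
t=18: L0/L1/L2 = E/CG/- → run E
t=19: L0/L1/L2 = -/CGE/- → run C
t=20: L0/L1/L2 = -/CGE/- → run C
t=21: L0/L1/L2 = -/GE/- → run G
t=22: L0/L1/L2 = -/GE/- → run G
t=23: L0/L1/L2 = -/E/- → run E
t=24: L0/L1/L2 = -/E/- → run E
t=25: (idle)
t=26: (idle)
t=27: (idle)
t=28: (idle)

context switches = 8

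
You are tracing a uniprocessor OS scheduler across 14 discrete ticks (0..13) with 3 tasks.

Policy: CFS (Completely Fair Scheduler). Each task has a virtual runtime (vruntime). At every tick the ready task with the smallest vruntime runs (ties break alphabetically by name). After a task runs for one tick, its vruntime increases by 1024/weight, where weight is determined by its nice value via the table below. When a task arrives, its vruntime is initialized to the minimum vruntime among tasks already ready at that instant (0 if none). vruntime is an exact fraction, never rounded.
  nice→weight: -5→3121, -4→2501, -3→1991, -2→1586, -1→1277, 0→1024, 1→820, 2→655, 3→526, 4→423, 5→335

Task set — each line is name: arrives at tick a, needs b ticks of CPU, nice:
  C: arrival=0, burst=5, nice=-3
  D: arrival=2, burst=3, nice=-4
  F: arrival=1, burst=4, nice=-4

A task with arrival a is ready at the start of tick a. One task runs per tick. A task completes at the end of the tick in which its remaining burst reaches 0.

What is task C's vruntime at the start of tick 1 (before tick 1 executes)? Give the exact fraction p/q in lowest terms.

t=0: vr[C=0] → run C
t=1: vr[C=1024/1991 F=1024/1991] → run C
t=2: vr[C=2048/1991 D=1024/1991 F=1024/1991] → run D
t=3: vr[C=2048/1991 D=4599808/4979491 F=1024/1991] → run F
t=4: vr[C=2048/1991 D=4599808/4979491 F=4599808/4979491] → run D
t=5: vr[C=2048/1991 D=6638592/4979491 F=4599808/4979491] → run F
t=6: vr[C=2048/1991 D=6638592/4979491 F=6638592/4979491] → run C
t=7: vr[C=3072/1991 D=6638592/4979491 F=6638592/4979491] → run D
t=8: vr[C=3072/1991 F=6638592/4979491] → run F
t=9: vr[C=3072/1991 F=8677376/4979491] → run C
t=10: vr[C=4096/1991 F=8677376/4979491] → run F
t=11: vr[C=4096/1991] → run C
t=12: (idle)
t=13: (idle)

vruntime(C, start of tick 1) = 1024/1991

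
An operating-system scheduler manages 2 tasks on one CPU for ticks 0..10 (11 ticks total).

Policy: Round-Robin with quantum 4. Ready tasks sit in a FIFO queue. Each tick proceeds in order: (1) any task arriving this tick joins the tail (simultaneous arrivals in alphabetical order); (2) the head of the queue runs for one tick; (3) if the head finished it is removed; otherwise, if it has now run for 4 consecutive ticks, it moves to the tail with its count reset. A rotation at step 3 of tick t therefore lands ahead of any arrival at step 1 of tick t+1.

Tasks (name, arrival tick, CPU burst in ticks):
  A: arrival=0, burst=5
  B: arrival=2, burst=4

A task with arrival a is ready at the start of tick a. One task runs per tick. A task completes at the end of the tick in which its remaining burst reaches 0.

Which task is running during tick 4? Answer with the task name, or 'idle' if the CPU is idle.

running at tick 4 = B

t=0: queue=[A] q_used=0 → run A
t=1: queue=[A] q_used=1 → run A
t=2: queue=[A,B] q_used=2 → run A
t=3: queue=[A,B] q_used=3 → run A
t=4: queue=[B,A] q_used=0 → run B
t=5: queue=[B,A] q_used=1 → run B
t=6: queue=[B,A] q_used=2 → run B
t=7: queue=[B,A] q_used=3 → run B
t=8: queue=[A] q_used=0 → run A
t=9: (idle)
t=10: (idle)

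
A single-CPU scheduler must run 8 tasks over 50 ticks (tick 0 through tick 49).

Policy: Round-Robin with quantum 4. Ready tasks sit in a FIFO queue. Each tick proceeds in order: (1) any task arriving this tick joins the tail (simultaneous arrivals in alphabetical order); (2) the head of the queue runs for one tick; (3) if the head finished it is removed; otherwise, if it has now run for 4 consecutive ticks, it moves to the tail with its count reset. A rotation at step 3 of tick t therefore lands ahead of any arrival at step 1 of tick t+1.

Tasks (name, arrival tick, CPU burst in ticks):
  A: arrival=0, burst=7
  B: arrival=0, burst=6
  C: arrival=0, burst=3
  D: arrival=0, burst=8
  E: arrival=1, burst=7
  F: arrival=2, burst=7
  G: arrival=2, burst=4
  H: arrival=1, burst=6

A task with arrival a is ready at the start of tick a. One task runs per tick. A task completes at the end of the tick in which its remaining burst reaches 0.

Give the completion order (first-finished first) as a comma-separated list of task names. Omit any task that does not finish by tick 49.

t=0: queue=[A,B,C,D] q_used=0 → run A
t=1: queue=[A,B,C,D,E,H] q_used=1 → run A
t=2: queue=[A,B,C,D,E,H,F,G] q_used=2 → run A
t=3: queue=[A,B,C,D,E,H,F,G] q_used=3 → run A
t=4: queue=[B,C,D,E,H,F,G,A] q_used=0 → run B
t=5: queue=[B,C,D,E,H,F,G,A] q_used=1 → run B
t=6: queue=[B,C,D,E,H,F,G,A] q_used=2 → run B
t=7: queue=[B,C,D,E,H,F,G,A] q_used=3 → run B
t=8: queue=[C,D,E,H,F,G,A,B] q_used=0 → run C
t=9: queue=[C,D,E,H,F,G,A,B] q_used=1 → run C
t=10: queue=[C,D,E,H,F,G,A,B] q_used=2 → run C
t=11: queue=[D,E,H,F,G,A,B] q_used=0 → run D
t=12: queue=[D,E,H,F,G,A,B] q_used=1 → run D
t=13: queue=[D,E,H,F,G,A,B] q_used=2 → run D
t=14: queue=[D,E,H,F,G,A,B] q_used=3 → run D
t=15: queue=[E,H,F,G,A,B,D] q_used=0 → run E
t=16: queue=[E,H,F,G,A,B,D] q_used=1 → run E
t=17: queue=[E,H,F,G,A,B,D] q_used=2 → run E
t=18: queue=[E,H,F,G,A,B,D] q_used=3 → run E
t=19: queue=[H,F,G,A,B,D,E] q_used=0 → run H
t=20: queue=[H,F,G,A,B,D,E] q_used=1 → run H
t=21: queue=[H,F,G,A,B,D,E] q_used=2 → run H
t=22: queue=[H,F,G,A,B,D,E] q_used=3 → run H
t=23: queue=[F,G,A,B,D,E,H] q_used=0 → run F
t=24: queue=[F,G,A,B,D,E,H] q_used=1 → run F
t=25: queue=[F,G,A,B,D,E,H] q_used=2 → run F
t=26: queue=[F,G,A,B,D,E,H] q_used=3 → run F
t=27: queue=[G,A,B,D,E,H,F] q_used=0 → run G
t=28: queue=[G,A,B,D,E,H,F] q_used=1 → run G
t=29: queue=[G,A,B,D,E,H,F] q_used=2 → run G
t=30: queue=[G,A,B,D,E,H,F] q_used=3 → run G
t=31: queue=[A,B,D,E,H,F] q_used=0 → run A
t=32: queue=[A,B,D,E,H,F] q_used=1 → run A
t=33: queue=[A,B,D,E,H,F] q_used=2 → run A
t=34: queue=[B,D,E,H,F] q_used=0 → run B
t=35: queue=[B,D,E,H,F] q_used=1 → run B
t=36: queue=[D,E,H,F] q_used=0 → run D
t=37: queue=[D,E,H,F] q_used=1 → run D
t=38: queue=[D,E,H,F] q_used=2 → run D
t=39: queue=[D,E,H,F] q_used=3 → run D
t=40: queue=[E,H,F] q_used=0 → run E
t=41: queue=[E,H,F] q_used=1 → run E
t=42: queue=[E,H,F] q_used=2 → run E
t=43: queue=[H,F] q_used=0 → run H
t=44: queue=[H,F] q_used=1 → run H
t=45: queue=[F] q_used=0 → run F
t=46: queue=[F] q_used=1 → run F
t=47: queue=[F] q_used=2 → run F
t=48: (idle)
t=49: (idle)

completion order = C, G, A, B, D, E, H, F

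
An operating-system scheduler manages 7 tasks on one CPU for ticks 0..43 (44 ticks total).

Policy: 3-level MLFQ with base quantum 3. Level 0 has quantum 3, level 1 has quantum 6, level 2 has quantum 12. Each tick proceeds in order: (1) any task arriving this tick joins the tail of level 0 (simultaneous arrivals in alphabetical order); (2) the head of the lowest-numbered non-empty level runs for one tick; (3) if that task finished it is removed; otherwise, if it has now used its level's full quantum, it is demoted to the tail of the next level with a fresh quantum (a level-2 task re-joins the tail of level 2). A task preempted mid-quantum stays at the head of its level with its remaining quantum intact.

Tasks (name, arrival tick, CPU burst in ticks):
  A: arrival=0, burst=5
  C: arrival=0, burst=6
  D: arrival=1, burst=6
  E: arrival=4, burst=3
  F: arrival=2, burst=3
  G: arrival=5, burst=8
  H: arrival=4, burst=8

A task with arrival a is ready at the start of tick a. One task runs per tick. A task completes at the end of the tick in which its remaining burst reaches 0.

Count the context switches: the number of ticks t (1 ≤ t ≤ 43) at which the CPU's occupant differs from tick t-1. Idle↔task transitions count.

context switches = 12

t=0: L0/L1/L2 = AC/-/- → run A
t=1: L0/L1/L2 = ACD/-/- → run A
t=2: L0/L1/L2 = ACDF/-/- → run A
t=3: L0/L1/L2 = CDF/A/- → run C
t=4: L0/L1/L2 = CDFEH/A/- → run C
t=5: L0/L1/L2 = CDFEHG/A/- → run C
t=6: L0/L1/L2 = DFEHG/AC/- → run D
t=7: L0/L1/L2 = DFEHG/AC/- → run D
t=8: L0/L1/L2 = DFEHG/AC/- → run D
t=9: L0/L1/L2 = FEHG/ACD/- → run F
t=10: L0/L1/L2 = FEHG/ACD/- → run F
t=11: L0/L1/L2 = FEHG/ACD/- → run F
t=12: L0/L1/L2 = EHG/ACD/- → run E
t=13: L0/L1/L2 = EHG/ACD/- → run E
t=14: L0/L1/L2 = EHG/ACD/- → run E
t=15: L0/L1/L2 = HG/ACD/- → run H
t=16: L0/L1/L2 = HG/ACD/- → run H
t=17: L0/L1/L2 = HG/ACD/- → run H
t=18: L0/L1/L2 = G/ACDH/- → run G
t=19: L0/L1/L2 = G/ACDH/- → run G
t=20: L0/L1/L2 = G/ACDH/- → run G
t=21: L0/L1/L2 = -/ACDHG/- → run A
t=22: L0/L1/L2 = -/ACDHG/- → run A
t=23: L0/L1/L2 = -/CDHG/- → run C
t=24: L0/L1/L2 = -/CDHG/- → run C
t=25: L0/L1/L2 = -/CDHG/- → run C
t=26: L0/L1/L2 = -/DHG/- → run D
t=27: L0/L1/L2 = -/DHG/- → run D
t=28: L0/L1/L2 = -/DHG/- → run D
t=29: L0/L1/L2 = -/HG/- → run H
t=30: L0/L1/L2 = -/HG/- → run H
t=31: L0/L1/L2 = -/HG/- → run H
t=32: L0/L1/L2 = -/HG/- → run H
t=33: L0/L1/L2 = -/HG/- → run H
t=34: L0/L1/L2 = -/G/- → run G
t=35: L0/L1/L2 = -/G/- → run G
t=36: L0/L1/L2 = -/G/- → run G
t=37: L0/L1/L2 = -/G/- → run G
t=38: L0/L1/L2 = -/G/- → run G
t=39: (idle)
t=40: (idle)
t=41: (idle)
t=42: (idle)
t=43: (idle)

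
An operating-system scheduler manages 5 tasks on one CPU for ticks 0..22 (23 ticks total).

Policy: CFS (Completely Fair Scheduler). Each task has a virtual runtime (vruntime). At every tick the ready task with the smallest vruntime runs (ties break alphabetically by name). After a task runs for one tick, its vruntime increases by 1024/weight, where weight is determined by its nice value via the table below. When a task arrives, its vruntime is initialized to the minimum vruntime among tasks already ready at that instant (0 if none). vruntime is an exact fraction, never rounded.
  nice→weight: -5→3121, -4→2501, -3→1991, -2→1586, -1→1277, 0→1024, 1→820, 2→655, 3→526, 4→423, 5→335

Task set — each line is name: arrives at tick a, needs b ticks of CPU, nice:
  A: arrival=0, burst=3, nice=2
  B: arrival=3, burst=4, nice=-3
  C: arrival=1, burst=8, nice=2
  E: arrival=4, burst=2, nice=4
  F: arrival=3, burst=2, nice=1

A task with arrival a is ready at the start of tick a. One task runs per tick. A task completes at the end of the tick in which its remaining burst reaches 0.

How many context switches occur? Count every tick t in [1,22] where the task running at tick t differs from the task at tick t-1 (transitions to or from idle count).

context switches = 13

t=0: vr[A=0] → run A
t=1: vr[A=1024/655 C=1024/655] → run A
t=2: vr[A=2048/655 C=1024/655] → run C
t=3: vr[A=2048/655 B=2048/655 C=2048/655 F=2048/655] → run A
t=4: vr[B=2048/655 C=2048/655 E=2048/655 F=2048/655] → run B
t=5: vr[B=4748288/1304105 C=2048/655 E=2048/655 F=2048/655] → run C
t=6: vr[B=4748288/1304105 C=3072/655 E=2048/655 F=2048/655] → run E
t=7: vr[B=4748288/1304105 C=3072/655 E=1537024/277065 F=2048/655] → run F
t=8: vr[B=4748288/1304105 C=3072/655 E=1537024/277065 F=117504/26855] → run B
t=9: vr[B=5419008/1304105 C=3072/655 E=1537024/277065 F=117504/26855] → run B
t=10: vr[B=6089728/1304105 C=3072/655 E=1537024/277065 F=117504/26855] → run F
t=11: vr[B=6089728/1304105 C=3072/655 E=1537024/277065] → run B
t=12: vr[C=3072/655 E=1537024/277065] → run C
t=13: vr[C=4096/655 E=1537024/277065] → run E
t=14: vr[C=4096/655] → run C
t=15: vr[C=1024/131] → run C
t=16: vr[C=6144/655] → run C
t=17: vr[C=7168/655] → run C
t=18: vr[C=8192/655] → run C
t=19: (idle)
t=20: (idle)
t=21: (idle)
t=22: (idle)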